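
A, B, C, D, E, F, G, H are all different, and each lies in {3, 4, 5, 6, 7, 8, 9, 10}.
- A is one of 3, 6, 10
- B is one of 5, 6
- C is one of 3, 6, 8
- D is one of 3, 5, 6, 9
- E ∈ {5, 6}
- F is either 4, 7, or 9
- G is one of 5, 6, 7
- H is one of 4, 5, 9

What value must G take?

7

Among the 8 variables, 8 fits only C (and all 8 values in {3, 4, 5, 6, 7, 8, 9, 10} must be used), so C = 8.
The 7 still-open variables together cover exactly {3, 4, 5, 6, 7, 9, 10} — 7 values for 7 variables — and 10 appears only in A's list, so A = 10.
The 6 still-open variables together cover exactly {3, 4, 5, 6, 7, 9} — 6 values for 6 variables — and 3 appears only in D's list, so D = 3.
B and E between them cover only {5, 6} — a naked pair. Remove those values from G, H.
So G = 7.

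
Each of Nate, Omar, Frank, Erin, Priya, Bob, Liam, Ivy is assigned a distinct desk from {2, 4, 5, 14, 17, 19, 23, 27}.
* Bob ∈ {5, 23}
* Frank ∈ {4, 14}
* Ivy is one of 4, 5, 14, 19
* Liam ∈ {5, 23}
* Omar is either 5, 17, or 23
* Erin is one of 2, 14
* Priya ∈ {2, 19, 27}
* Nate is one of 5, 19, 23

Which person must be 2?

Erin

The 8 variables together cover exactly {2, 4, 5, 14, 17, 19, 23, 27} — 8 values for 8 variables — and 17 appears only in Omar's list, so Omar = 17.
The 7 still-open variables draw from only 7 values {2, 4, 5, 14, 19, 23, 27}, so each is used; only Priya can be 27, hence Priya = 27.
The 6 still-open variables together cover exactly {2, 4, 5, 14, 19, 23} — 6 values for 6 variables — and 2 appears only in Erin's list, so Erin = 2.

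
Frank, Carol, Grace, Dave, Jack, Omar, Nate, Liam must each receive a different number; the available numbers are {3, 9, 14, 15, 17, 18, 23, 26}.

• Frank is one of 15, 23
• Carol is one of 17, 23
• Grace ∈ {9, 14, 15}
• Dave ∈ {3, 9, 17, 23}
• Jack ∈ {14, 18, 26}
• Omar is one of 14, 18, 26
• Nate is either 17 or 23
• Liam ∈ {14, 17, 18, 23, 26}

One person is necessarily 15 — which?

Frank

Among the 8 variables, 3 fits only Dave (and all 8 values in {3, 9, 14, 15, 17, 18, 23, 26} must be used), so Dave = 3.
The 7 still-open variables together cover exactly {9, 14, 15, 17, 18, 23, 26} — 7 values for 7 variables — and 9 appears only in Grace's list, so Grace = 9.
The 6 still-open variables together cover exactly {14, 15, 17, 18, 23, 26} — 6 values for 6 variables — and 15 appears only in Frank's list, so Frank = 15.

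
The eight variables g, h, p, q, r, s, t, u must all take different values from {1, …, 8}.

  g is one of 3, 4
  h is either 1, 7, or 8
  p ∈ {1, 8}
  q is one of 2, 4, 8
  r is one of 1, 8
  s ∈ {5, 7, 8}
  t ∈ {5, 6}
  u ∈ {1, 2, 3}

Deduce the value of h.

7

Among the 8 variables, 6 fits only t (and all 8 values in {1, 2, 3, 4, 5, 6, 7, 8} must be used), so t = 6.
The 7 still-open variables together cover exactly {1, 2, 3, 4, 5, 7, 8} — 7 values for 7 variables — and 5 appears only in s's list, so s = 5.
Among the 6 still-open variables, 7 fits only h (and all 6 values in {1, 2, 3, 4, 7, 8} must be used), so h = 7.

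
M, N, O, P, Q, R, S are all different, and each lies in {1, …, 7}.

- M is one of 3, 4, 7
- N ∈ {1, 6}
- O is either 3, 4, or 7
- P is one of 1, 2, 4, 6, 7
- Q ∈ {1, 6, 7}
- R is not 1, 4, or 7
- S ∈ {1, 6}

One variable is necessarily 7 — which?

Q

Among the 7 variables, 5 fits only R (and all 7 values in {1, 2, 3, 4, 5, 6, 7} must be used), so R = 5.
Among the 6 still-open variables, 2 fits only P (and all 6 values in {1, 2, 3, 4, 6, 7} must be used), so P = 2.
The 2 variables N and S are confined to {1, 6}, which locks those values in; drop them from Q.
So 7 goes to Q.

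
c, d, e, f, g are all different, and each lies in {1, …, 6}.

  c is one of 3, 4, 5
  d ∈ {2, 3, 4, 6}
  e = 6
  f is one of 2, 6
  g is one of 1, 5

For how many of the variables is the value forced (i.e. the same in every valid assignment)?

e's domain is down to {6}, so e = 6. So d, f can't be 6.
f must be 2 (only option left). Strike 2 from d.
Determined: e=6, f=2. The other variables each still have more than one consistent value. That makes 2.

2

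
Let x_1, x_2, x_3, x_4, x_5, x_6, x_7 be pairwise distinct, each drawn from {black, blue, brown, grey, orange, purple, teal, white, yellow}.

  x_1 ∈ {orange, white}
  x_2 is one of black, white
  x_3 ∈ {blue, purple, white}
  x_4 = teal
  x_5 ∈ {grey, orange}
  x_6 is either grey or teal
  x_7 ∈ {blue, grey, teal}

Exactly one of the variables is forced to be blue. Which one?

x_4 has just one choice, so x_4 = teal. Eliminate teal elsewhere: x_6, x_7.
x_6's domain is down to {grey}, so x_6 = grey. Eliminate grey elsewhere: x_5, x_7.
So blue goes to x_7.

x_7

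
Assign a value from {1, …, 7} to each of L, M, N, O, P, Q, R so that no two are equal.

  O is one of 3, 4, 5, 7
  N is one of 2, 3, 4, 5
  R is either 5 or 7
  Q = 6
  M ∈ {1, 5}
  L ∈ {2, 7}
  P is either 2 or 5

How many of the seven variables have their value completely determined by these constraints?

Q has just one choice, so Q = 6.
The 6 still-open variables draw from only 6 values {1, 2, 3, 4, 5, 7}, so each is used; only M can be 1, hence M = 1.
The 3 variables L, P, R are confined to {2, 5, 7}, which locks those values in; drop them from N, O.
Determined: M=1, Q=6. The other variables each still have more than one consistent value. That makes 2.

2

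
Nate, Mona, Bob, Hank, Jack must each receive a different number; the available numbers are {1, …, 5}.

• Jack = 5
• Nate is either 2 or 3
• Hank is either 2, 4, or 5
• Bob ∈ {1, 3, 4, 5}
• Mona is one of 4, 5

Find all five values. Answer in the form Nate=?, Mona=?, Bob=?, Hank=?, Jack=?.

Jack's domain is down to {5}, so Jack = 5. Remove 5 from Mona, Bob, Hank.
That leaves Mona = 4. Strike 4 from Bob, Hank.
Hank's domain is down to {2}, so Hank = 2. So Nate can't be 2.
Nate has just one choice, so Nate = 3. Remove 3 from Bob.
Bob must be 1 (only option left).

Nate=3, Mona=4, Bob=1, Hank=2, Jack=5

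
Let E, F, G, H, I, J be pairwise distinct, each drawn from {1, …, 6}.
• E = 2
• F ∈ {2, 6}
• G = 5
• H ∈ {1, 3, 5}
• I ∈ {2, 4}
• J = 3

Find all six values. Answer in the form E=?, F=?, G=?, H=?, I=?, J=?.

E must be 2 (only option left). So F, I can't be 2.
F must be 6 (only option left).
That leaves G = 5. Remove 5 from H.
I has just one choice, so I = 4.
That leaves J = 3. Remove 3 from H.
That leaves H = 1.

E=2, F=6, G=5, H=1, I=4, J=3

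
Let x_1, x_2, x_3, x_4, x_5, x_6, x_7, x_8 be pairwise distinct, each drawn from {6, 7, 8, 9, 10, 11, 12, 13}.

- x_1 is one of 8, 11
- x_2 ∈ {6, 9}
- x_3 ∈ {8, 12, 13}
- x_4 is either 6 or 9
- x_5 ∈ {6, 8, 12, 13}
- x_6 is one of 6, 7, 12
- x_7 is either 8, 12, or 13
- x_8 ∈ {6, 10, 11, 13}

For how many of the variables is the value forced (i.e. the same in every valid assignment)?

3

Among the 8 variables, 7 fits only x_6 (and all 8 values in {6, 7, 8, 9, 10, 11, 12, 13} must be used), so x_6 = 7.
Among the 7 still-open variables, 10 fits only x_8 (and all 7 values in {6, 8, 9, 10, 11, 12, 13} must be used), so x_8 = 10.
The 6 still-open variables together cover exactly {6, 8, 9, 11, 12, 13} — 6 values for 6 variables — and 11 appears only in x_1's list, so x_1 = 11.
The 2 variables x_2 and x_4 are confined to {6, 9}, which locks those values in; drop them from x_5.
Determined: x_1=11, x_6=7, x_8=10. The other variables each still have more than one consistent value. That makes 3.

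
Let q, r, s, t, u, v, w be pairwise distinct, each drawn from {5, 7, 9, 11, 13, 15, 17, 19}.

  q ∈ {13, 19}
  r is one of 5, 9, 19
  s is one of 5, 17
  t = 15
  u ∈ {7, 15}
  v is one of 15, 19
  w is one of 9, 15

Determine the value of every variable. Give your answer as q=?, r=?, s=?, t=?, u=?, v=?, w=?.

q=13, r=5, s=17, t=15, u=7, v=19, w=9

t's domain is down to {15}, so t = 15. So u, v, w can't be 15.
u has just one choice, so u = 7.
v has just one choice, so v = 19. Eliminate 19 elsewhere: q, r.
w must be 9 (only option left). Strike 9 from r.
q's domain is down to {13}, so q = 13.
r must be 5 (only option left). Remove 5 from s.
s's domain is down to {17}, so s = 17.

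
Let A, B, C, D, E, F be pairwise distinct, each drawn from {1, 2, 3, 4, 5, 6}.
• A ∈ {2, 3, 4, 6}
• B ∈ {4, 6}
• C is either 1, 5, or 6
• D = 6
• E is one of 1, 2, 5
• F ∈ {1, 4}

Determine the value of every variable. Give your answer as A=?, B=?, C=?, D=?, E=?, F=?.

D must be 6 (only option left). Remove 6 from A, B, C.
B's domain is down to {4}, so B = 4. Strike 4 from A, F.
F's domain is down to {1}, so F = 1. Eliminate 1 elsewhere: C, E.
C's domain is down to {5}, so C = 5. So E can't be 5.
E's domain is down to {2}, so E = 2. So A can't be 2.
That leaves A = 3.

A=3, B=4, C=5, D=6, E=2, F=1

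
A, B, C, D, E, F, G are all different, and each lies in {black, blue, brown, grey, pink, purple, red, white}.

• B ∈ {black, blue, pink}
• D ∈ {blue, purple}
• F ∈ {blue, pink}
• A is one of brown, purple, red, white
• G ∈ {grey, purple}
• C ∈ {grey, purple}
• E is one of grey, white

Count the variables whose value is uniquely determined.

C and G between them cover only {grey, purple} — a naked pair. Remove those values from A, D, E.
D has just one choice, so D = blue. Eliminate blue elsewhere: B, F.
E has just one choice, so E = white. Eliminate white elsewhere: A.
F must be pink (only option left). Eliminate pink elsewhere: B.
That leaves B = black.
Determined: B=black, D=blue, E=white, F=pink. The other variables each still have more than one consistent value. That makes 4.

4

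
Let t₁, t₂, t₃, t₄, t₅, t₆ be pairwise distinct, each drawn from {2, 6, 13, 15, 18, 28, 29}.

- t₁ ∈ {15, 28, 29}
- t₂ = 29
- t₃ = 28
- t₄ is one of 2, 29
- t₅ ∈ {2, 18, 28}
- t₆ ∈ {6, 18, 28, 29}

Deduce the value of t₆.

t₂ must be 29 (only option left). Eliminate 29 elsewhere: t₁, t₄, t₆.
t₃ must be 28 (only option left). So t₁, t₅, t₆ can't be 28.
t₄ has just one choice, so t₄ = 2. Eliminate 2 elsewhere: t₅.
t₅ has just one choice, so t₅ = 18. Eliminate 18 elsewhere: t₆.
So t₆ = 6.

6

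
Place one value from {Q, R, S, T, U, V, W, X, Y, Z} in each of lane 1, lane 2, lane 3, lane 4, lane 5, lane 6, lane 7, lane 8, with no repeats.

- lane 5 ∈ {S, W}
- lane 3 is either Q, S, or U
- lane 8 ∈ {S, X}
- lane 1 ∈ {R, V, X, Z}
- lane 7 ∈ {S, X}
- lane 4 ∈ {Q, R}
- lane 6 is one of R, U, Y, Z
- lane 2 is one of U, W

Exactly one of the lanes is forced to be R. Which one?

lane 4

lane 7 and lane 8 share exactly the 2 values {S, X}; by pigeonhole those values go to them, so strike S, X from lane 1, lane 3, lane 5.
lane 5's domain is down to {W}, so lane 5 = W. Strike W from lane 2.
lane 2 must be U (only option left). Strike U from lane 3, lane 6.
lane 3 must be Q (only option left). Eliminate Q elsewhere: lane 4.
So R goes to lane 4.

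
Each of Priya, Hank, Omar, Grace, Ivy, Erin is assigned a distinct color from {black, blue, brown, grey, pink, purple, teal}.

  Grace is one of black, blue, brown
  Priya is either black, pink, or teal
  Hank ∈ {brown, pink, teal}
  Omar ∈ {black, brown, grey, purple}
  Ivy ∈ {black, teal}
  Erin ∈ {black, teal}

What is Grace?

Ivy and Erin between them cover only {black, teal} — a naked pair. Remove those values from Priya, Hank, Omar, Grace.
Priya's domain is down to {pink}, so Priya = pink. Strike pink from Hank.
Hank has just one choice, so Hank = brown. So Omar, Grace can't be brown.
So Grace = blue.

blue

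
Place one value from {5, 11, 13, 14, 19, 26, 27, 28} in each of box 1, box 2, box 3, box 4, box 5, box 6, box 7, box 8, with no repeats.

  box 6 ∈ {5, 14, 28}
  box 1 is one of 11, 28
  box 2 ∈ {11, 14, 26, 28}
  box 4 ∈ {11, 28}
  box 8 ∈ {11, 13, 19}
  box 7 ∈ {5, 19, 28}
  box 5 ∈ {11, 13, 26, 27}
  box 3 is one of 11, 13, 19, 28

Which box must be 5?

Among the 8 variables, 27 fits only box 5 (and all 8 values in {5, 11, 13, 14, 19, 26, 27, 28} must be used), so box 5 = 27.
The 7 still-open variables together cover exactly {5, 11, 13, 14, 19, 26, 28} — 7 values for 7 variables — and 26 appears only in box 2's list, so box 2 = 26.
Among the 6 still-open variables, 14 fits only box 6 (and all 6 values in {5, 11, 13, 14, 19, 28} must be used), so box 6 = 14.
The 5 still-open variables draw from only 5 values {5, 11, 13, 19, 28}, so each is used; only box 7 can be 5, hence box 7 = 5.

box 7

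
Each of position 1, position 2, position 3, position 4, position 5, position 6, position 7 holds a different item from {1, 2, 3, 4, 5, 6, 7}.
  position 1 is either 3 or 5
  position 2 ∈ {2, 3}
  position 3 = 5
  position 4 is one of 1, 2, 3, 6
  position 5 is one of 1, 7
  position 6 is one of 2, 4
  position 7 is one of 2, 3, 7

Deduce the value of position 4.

6

position 3's domain is down to {5}, so position 3 = 5. Strike 5 from position 1.
That leaves position 1 = 3. So position 2, position 4, position 7 can't be 3.
That leaves position 2 = 2. Strike 2 from position 4, position 6, position 7.
position 6 has just one choice, so position 6 = 4.
position 7 has just one choice, so position 7 = 7. So position 5 can't be 7.
position 5's domain is down to {1}, so position 5 = 1. Strike 1 from position 4.
So position 4 = 6.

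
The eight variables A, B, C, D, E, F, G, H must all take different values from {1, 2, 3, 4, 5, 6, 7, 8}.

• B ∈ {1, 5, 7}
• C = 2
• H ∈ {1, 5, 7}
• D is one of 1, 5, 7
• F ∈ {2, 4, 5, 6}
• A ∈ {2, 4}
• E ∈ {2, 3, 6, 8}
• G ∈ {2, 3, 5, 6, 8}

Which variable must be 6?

F

C must be 2 (only option left). Remove 2 from A, E, F, G.
A must be 4 (only option left). Remove 4 from F.
The 3 variables B, D, H are confined to {1, 5, 7}, which locks those values in; drop them from F, G.
So 6 goes to F.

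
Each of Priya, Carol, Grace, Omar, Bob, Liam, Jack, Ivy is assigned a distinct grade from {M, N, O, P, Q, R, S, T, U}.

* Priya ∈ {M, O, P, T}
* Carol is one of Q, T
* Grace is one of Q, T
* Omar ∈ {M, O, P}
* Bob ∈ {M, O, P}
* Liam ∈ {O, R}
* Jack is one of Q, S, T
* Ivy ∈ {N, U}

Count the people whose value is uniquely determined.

2

Carol and Grace between them cover only {Q, T} — a naked pair. Remove those values from Priya, Jack.
Jack's domain is down to {S}, so Jack = S.
The 3 variables Priya, Omar, Bob are confined to {M, O, P}, which locks those values in; drop them from Liam.
Liam has just one choice, so Liam = R.
Determined: Liam=R, Jack=S. The other people each still have more than one consistent value. That makes 2.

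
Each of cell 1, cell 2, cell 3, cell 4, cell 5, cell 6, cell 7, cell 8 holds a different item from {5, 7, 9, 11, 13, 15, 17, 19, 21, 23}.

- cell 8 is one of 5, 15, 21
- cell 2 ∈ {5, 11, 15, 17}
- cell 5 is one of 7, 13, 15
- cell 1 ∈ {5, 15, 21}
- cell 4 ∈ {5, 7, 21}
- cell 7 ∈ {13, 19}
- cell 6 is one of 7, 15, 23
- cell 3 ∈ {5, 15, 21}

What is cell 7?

cell 1, cell 3, cell 8 between them cover only {5, 15, 21} — a naked triple. Remove those values from cell 2, cell 4, cell 5, cell 6.
cell 4 has just one choice, so cell 4 = 7. So cell 5, cell 6 can't be 7.
That leaves cell 5 = 13. Remove 13 from cell 7.
So cell 7 = 19.

19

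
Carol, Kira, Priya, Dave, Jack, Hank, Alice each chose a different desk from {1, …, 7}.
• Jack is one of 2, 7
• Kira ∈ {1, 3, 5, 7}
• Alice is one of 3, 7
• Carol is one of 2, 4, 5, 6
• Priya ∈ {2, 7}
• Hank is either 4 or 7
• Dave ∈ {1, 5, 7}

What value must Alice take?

3

The 7 variables together cover exactly {1, 2, 3, 4, 5, 6, 7} — 7 values for 7 variables — and 6 appears only in Carol's list, so Carol = 6.
The 6 still-open variables draw from only 6 values {1, 2, 3, 4, 5, 7}, so each is used; only Hank can be 4, hence Hank = 4.
Priya and Jack between them cover only {2, 7} — a naked pair. Remove those values from Kira, Dave, Alice.
So Alice = 3.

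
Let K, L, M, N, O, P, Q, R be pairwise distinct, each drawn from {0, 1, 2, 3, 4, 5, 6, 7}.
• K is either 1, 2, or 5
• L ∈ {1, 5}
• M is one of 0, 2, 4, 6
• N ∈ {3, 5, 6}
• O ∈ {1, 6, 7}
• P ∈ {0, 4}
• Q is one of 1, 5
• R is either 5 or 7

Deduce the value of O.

Among the 8 variables, 3 fits only N (and all 8 values in {0, 1, 2, 3, 4, 5, 6, 7} must be used), so N = 3.
L and Q between them cover only {1, 5} — a naked pair. Remove those values from K, O, R.
That leaves K = 2. Remove 2 from M.
That leaves R = 7. Remove 7 from O.
So O = 6.

6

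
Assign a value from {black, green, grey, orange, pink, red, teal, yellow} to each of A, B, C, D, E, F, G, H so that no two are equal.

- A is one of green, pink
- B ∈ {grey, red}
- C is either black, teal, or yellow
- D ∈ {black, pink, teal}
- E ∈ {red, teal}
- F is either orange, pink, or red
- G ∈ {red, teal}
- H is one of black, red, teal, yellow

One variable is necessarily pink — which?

The 8 variables draw from only 8 values {black, green, grey, orange, pink, red, teal, yellow}, so each is used; only A can be green, hence A = green.
The 7 still-open variables together cover exactly {black, grey, orange, pink, red, teal, yellow} — 7 values for 7 variables — and grey appears only in B's list, so B = grey.
The 6 still-open variables draw from only 6 values {black, orange, pink, red, teal, yellow}, so each is used; only F can be orange, hence F = orange.
The 5 still-open variables draw from only 5 values {black, pink, red, teal, yellow}, so each is used; only D can be pink, hence D = pink.

D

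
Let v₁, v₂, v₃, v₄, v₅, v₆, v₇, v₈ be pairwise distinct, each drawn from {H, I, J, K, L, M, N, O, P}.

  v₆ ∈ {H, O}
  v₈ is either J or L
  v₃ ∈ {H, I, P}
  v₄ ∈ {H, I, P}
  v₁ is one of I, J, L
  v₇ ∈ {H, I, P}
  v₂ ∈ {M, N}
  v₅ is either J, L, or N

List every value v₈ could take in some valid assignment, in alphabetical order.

J, L

Among the 8 variables, M fits only v₂ (and all 8 values in {H, I, J, L, M, N, O, P} must be used), so v₂ = M.
Among the 7 still-open variables, N fits only v₅ (and all 7 values in {H, I, J, L, N, O, P} must be used), so v₅ = N.
The 6 still-open variables together cover exactly {H, I, J, L, O, P} — 6 values for 6 variables — and O appears only in v₆'s list, so v₆ = O.
The 3 variables v₃, v₄, v₇ are confined to {H, I, P}, which locks those values in; drop them from v₁.
No further eliminations apply; v₈ can still be any of J, L.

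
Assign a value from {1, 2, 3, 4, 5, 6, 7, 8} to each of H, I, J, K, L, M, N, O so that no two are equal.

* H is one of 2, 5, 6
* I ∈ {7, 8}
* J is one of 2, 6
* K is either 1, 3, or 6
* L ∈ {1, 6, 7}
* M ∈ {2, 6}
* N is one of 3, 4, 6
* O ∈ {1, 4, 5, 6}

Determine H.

5

The 8 variables draw from only 8 values {1, 2, 3, 4, 5, 6, 7, 8}, so each is used; only I can be 8, hence I = 8.
The 7 still-open variables together cover exactly {1, 2, 3, 4, 5, 6, 7} — 7 values for 7 variables — and 7 appears only in L's list, so L = 7.
The 2 variables J and M are confined to {2, 6}, which locks those values in; drop them from H, K, N, O.
So H = 5.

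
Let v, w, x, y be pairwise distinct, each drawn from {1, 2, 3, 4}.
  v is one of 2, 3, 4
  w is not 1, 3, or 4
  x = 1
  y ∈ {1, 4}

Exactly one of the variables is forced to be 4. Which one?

y

w has just one choice, so w = 2. So v can't be 2.
x must be 1 (only option left). So y can't be 1.
So 4 goes to y.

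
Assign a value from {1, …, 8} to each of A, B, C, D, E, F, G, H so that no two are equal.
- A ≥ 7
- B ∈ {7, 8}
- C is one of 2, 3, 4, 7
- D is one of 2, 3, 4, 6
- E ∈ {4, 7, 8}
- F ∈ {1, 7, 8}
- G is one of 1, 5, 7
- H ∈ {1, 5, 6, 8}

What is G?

The 2 variables A and B are confined to {7, 8}, which locks those values in; drop them from C, E, F, G, H.
That leaves E = 4. Strike 4 from C, D.
F's domain is down to {1}, so F = 1. So G, H can't be 1.
So G = 5.

5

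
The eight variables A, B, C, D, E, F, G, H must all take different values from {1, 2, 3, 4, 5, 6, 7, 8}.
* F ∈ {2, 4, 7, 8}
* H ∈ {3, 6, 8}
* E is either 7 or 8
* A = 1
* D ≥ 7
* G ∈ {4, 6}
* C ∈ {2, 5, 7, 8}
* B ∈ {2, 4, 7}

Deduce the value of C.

A must be 1 (only option left).
The 7 still-open variables draw from only 7 values {2, 3, 4, 5, 6, 7, 8}, so each is used; only H can be 3, hence H = 3.
Among the 6 still-open variables, 5 fits only C (and all 6 values in {2, 4, 5, 6, 7, 8} must be used), so C = 5.

5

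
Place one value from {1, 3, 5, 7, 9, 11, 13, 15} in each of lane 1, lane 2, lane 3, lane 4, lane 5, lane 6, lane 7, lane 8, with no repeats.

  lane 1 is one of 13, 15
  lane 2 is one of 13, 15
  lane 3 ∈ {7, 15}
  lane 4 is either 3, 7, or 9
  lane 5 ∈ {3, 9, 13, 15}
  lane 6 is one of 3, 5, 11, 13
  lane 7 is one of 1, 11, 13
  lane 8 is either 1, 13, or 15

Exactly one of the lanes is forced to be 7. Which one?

Among the 8 variables, 5 fits only lane 6 (and all 8 values in {1, 3, 5, 7, 9, 11, 13, 15} must be used), so lane 6 = 5.
Among the 7 still-open variables, 11 fits only lane 7 (and all 7 values in {1, 3, 7, 9, 11, 13, 15} must be used), so lane 7 = 11.
Among the 6 still-open variables, 1 fits only lane 8 (and all 6 values in {1, 3, 7, 9, 13, 15} must be used), so lane 8 = 1.
The 2 variables lane 1 and lane 2 are confined to {13, 15}, which locks those values in; drop them from lane 3, lane 5.
So 7 goes to lane 3.

lane 3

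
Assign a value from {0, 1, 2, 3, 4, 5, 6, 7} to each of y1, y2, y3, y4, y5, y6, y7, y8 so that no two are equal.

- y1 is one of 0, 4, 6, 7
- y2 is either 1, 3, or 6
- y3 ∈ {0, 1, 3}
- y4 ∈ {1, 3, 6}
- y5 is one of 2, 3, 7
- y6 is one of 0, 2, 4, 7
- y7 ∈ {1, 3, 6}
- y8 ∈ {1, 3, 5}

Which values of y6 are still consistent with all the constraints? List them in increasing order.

The 8 variables together cover exactly {0, 1, 2, 3, 4, 5, 6, 7} — 8 values for 8 variables — and 5 appears only in y8's list, so y8 = 5.
The 3 variables y2, y4, y7 are confined to {1, 3, 6}, which locks those values in; drop them from y1, y3, y5.
y3's domain is down to {0}, so y3 = 0. Strike 0 from y1, y6.
No further eliminations apply; y6 can still be any of 2, 4, 7.

2, 4, 7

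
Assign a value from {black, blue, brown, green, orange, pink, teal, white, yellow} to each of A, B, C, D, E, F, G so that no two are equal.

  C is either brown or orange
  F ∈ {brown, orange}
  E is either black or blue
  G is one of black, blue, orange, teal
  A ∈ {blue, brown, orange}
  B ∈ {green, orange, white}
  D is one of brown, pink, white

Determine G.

C and F share exactly the 2 values {brown, orange}; by pigeonhole those values go to them, so strike brown, orange from A, B, D, G.
That leaves A = blue. So E, G can't be blue.
E's domain is down to {black}, so E = black. Strike black from G.
So G = teal.

teal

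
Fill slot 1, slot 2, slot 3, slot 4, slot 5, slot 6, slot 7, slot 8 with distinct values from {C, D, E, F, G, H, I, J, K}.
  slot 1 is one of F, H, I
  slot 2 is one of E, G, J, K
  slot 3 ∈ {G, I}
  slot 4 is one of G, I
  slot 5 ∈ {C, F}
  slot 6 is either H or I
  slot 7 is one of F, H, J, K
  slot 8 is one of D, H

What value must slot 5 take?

slot 3 and slot 4 between them cover only {G, I} — a naked pair. Remove those values from slot 1, slot 2, slot 6.
That leaves slot 6 = H. Strike H from slot 1, slot 7, slot 8.
slot 8's domain is down to {D}, so slot 8 = D.
slot 1 must be F (only option left). Strike F from slot 5, slot 7.
So slot 5 = C.

C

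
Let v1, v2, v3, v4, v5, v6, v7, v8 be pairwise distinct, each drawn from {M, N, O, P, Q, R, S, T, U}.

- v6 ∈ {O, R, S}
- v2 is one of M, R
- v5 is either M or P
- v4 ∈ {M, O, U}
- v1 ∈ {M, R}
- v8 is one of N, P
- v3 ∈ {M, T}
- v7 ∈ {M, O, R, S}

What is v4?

U

Among the 8 variables, N fits only v8 (and all 8 values in {M, N, O, P, R, S, T, U} must be used), so v8 = N.
The 7 still-open variables together cover exactly {M, O, P, R, S, T, U} — 7 values for 7 variables — and P appears only in v5's list, so v5 = P.
The 6 still-open variables together cover exactly {M, O, R, S, T, U} — 6 values for 6 variables — and T appears only in v3's list, so v3 = T.
Among the 5 still-open variables, U fits only v4 (and all 5 values in {M, O, R, S, U} must be used), so v4 = U.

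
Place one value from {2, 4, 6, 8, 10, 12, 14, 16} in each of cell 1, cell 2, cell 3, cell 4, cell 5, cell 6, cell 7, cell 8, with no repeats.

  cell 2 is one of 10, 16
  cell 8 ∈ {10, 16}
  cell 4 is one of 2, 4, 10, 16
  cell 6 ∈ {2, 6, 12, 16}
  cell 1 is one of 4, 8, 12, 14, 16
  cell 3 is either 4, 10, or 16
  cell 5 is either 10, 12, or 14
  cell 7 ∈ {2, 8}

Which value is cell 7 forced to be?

8

The 8 variables together cover exactly {2, 4, 6, 8, 10, 12, 14, 16} — 8 values for 8 variables — and 6 appears only in cell 6's list, so cell 6 = 6.
cell 2 and cell 8 between them cover only {10, 16} — a naked pair. Remove those values from cell 1, cell 3, cell 4, cell 5.
cell 3's domain is down to {4}, so cell 3 = 4. Eliminate 4 elsewhere: cell 1, cell 4.
cell 4 must be 2 (only option left). So cell 7 can't be 2.
So cell 7 = 8.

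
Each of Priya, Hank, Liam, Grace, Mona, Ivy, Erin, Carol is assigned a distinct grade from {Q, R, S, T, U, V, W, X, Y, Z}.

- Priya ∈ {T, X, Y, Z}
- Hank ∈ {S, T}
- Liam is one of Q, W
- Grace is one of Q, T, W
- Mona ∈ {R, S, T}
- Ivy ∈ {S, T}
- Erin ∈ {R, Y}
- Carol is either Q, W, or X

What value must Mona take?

R

The 8 variables draw from only 8 values {Q, R, S, T, W, X, Y, Z}, so each is used; only Priya can be Z, hence Priya = Z.
The 7 still-open variables together cover exactly {Q, R, S, T, W, X, Y} — 7 values for 7 variables — and X appears only in Carol's list, so Carol = X.
The 6 still-open variables together cover exactly {Q, R, S, T, W, Y} — 6 values for 6 variables — and Y appears only in Erin's list, so Erin = Y.
Among the 5 still-open variables, R fits only Mona (and all 5 values in {Q, R, S, T, W} must be used), so Mona = R.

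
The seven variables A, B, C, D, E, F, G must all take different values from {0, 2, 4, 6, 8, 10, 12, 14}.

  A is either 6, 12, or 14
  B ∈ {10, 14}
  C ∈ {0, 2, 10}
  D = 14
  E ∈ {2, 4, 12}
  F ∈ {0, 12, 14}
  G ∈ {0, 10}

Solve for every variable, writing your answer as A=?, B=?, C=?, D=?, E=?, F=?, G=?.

D has just one choice, so D = 14. Eliminate 14 elsewhere: A, B, F.
That leaves B = 10. Strike 10 from C, G.
G's domain is down to {0}, so G = 0. Remove 0 from C, F.
C must be 2 (only option left). So E can't be 2.
F must be 12 (only option left). Eliminate 12 elsewhere: A, E.
A's domain is down to {6}, so A = 6.
That leaves E = 4.

A=6, B=10, C=2, D=14, E=4, F=12, G=0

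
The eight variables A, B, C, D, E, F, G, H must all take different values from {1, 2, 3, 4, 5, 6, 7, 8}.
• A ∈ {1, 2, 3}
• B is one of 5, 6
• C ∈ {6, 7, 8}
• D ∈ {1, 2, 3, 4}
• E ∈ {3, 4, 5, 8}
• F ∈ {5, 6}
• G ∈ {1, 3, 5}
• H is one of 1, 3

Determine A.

The 8 variables together cover exactly {1, 2, 3, 4, 5, 6, 7, 8} — 8 values for 8 variables — and 7 appears only in C's list, so C = 7.
Among the 7 still-open variables, 8 fits only E (and all 7 values in {1, 2, 3, 4, 5, 6, 8} must be used), so E = 8.
Among the 6 still-open variables, 4 fits only D (and all 6 values in {1, 2, 3, 4, 5, 6} must be used), so D = 4.
Among the 5 still-open variables, 2 fits only A (and all 5 values in {1, 2, 3, 5, 6} must be used), so A = 2.

2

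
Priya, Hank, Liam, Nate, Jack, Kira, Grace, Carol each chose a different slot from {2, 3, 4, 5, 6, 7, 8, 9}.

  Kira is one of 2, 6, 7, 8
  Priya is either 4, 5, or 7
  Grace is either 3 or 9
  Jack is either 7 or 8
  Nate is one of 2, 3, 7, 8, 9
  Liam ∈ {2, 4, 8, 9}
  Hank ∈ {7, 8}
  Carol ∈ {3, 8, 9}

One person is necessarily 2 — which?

Nate

The 8 variables draw from only 8 values {2, 3, 4, 5, 6, 7, 8, 9}, so each is used; only Priya can be 5, hence Priya = 5.
Among the 7 still-open variables, 4 fits only Liam (and all 7 values in {2, 3, 4, 6, 7, 8, 9} must be used), so Liam = 4.
The 6 still-open variables draw from only 6 values {2, 3, 6, 7, 8, 9}, so each is used; only Kira can be 6, hence Kira = 6.
The 5 still-open variables draw from only 5 values {2, 3, 7, 8, 9}, so each is used; only Nate can be 2, hence Nate = 2.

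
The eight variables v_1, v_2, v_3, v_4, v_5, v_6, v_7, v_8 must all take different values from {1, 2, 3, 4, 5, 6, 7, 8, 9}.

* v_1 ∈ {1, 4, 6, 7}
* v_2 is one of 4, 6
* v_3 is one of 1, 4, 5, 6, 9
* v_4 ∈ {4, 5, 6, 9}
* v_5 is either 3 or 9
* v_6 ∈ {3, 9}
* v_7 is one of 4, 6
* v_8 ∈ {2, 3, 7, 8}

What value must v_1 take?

v_2 and v_7 share exactly the 2 values {4, 6}; by pigeonhole those values go to them, so strike 4, 6 from v_1, v_3, v_4.
The 2 variables v_5 and v_6 are confined to {3, 9}, which locks those values in; drop them from v_3, v_4, v_8.
v_4 has just one choice, so v_4 = 5. Eliminate 5 elsewhere: v_3.
That leaves v_3 = 1. Strike 1 from v_1.
So v_1 = 7.

7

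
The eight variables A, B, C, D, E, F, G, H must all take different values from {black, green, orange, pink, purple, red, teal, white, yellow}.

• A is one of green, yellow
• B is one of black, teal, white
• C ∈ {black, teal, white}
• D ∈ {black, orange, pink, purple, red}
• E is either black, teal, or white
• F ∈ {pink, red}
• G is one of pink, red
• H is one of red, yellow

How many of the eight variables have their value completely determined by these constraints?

F and G between them cover only {pink, red} — a naked pair. Remove those values from D, H.
That leaves H = yellow. So A can't be yellow.
A's domain is down to {green}, so A = green.
B, C, E share exactly the 3 values {black, teal, white}; by pigeonhole those values go to them, so strike black, teal, white from D.
Determined: A=green, H=yellow. The other variables each still have more than one consistent value. That makes 2.

2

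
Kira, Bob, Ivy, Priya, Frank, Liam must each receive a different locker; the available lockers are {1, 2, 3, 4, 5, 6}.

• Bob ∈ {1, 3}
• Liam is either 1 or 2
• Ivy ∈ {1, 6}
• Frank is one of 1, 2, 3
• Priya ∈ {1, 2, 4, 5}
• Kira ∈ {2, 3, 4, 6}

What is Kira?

The 6 variables together cover exactly {1, 2, 3, 4, 5, 6} — 6 values for 6 variables — and 5 appears only in Priya's list, so Priya = 5.
Among the 5 still-open variables, 4 fits only Kira (and all 5 values in {1, 2, 3, 4, 6} must be used), so Kira = 4.

4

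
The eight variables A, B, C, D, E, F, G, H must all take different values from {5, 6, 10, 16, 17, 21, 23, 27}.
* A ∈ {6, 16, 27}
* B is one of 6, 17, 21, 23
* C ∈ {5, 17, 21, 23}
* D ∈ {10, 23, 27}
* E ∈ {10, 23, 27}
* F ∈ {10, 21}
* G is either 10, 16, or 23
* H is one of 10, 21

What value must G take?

16

The 8 variables together cover exactly {5, 6, 10, 16, 17, 21, 23, 27} — 8 values for 8 variables — and 5 appears only in C's list, so C = 5.
Among the 7 still-open variables, 17 fits only B (and all 7 values in {6, 10, 16, 17, 21, 23, 27} must be used), so B = 17.
Among the 6 still-open variables, 6 fits only A (and all 6 values in {6, 10, 16, 21, 23, 27} must be used), so A = 6.
Among the 5 still-open variables, 16 fits only G (and all 5 values in {10, 16, 21, 23, 27} must be used), so G = 16.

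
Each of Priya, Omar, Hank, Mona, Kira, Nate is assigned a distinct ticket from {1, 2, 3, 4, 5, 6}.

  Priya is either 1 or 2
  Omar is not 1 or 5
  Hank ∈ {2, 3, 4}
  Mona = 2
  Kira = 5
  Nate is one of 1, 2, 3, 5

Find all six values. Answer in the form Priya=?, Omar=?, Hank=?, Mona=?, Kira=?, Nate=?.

Mona's domain is down to {2}, so Mona = 2. Remove 2 from Priya, Omar, Hank, Nate.
Kira must be 5 (only option left). Strike 5 from Nate.
That leaves Priya = 1. So Nate can't be 1.
Nate must be 3 (only option left). Eliminate 3 elsewhere: Omar, Hank.
Hank's domain is down to {4}, so Hank = 4. So Omar can't be 4.
Omar has just one choice, so Omar = 6.

Priya=1, Omar=6, Hank=4, Mona=2, Kira=5, Nate=3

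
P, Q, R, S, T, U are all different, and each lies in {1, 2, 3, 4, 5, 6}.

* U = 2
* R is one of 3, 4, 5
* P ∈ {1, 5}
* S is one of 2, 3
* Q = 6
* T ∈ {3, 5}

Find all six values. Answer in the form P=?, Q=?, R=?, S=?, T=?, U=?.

Q has just one choice, so Q = 6.
U must be 2 (only option left). Remove 2 from S.
S must be 3 (only option left). So R, T can't be 3.
T must be 5 (only option left). Strike 5 from P, R.
P has just one choice, so P = 1.
R has just one choice, so R = 4.

P=1, Q=6, R=4, S=3, T=5, U=2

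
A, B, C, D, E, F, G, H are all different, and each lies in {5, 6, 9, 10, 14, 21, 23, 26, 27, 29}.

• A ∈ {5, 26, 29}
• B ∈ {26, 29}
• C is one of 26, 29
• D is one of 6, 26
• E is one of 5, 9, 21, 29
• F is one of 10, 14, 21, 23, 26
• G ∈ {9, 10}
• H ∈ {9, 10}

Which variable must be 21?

E

The 2 variables B and C are confined to {26, 29}, which locks those values in; drop them from A, D, E, F.
A must be 5 (only option left). Remove 5 from E.
D must be 6 (only option left).
G and H between them cover only {9, 10} — a naked pair. Remove those values from E, F.
So 21 goes to E.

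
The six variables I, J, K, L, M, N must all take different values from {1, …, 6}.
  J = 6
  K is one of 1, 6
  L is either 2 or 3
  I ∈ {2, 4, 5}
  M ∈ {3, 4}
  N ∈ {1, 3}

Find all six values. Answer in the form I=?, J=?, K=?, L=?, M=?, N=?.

I=5, J=6, K=1, L=2, M=4, N=3

J must be 6 (only option left). Strike 6 from K.
K has just one choice, so K = 1. So N can't be 1.
That leaves N = 3. Remove 3 from L, M.
L's domain is down to {2}, so L = 2. So I can't be 2.
M must be 4 (only option left). Strike 4 from I.
That leaves I = 5.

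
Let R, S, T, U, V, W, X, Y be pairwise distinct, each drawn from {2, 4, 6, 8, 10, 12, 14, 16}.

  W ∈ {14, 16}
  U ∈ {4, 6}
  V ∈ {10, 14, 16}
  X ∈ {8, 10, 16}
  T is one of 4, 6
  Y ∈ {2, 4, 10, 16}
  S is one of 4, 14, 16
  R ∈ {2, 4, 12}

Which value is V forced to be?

10

Among the 8 variables, 8 fits only X (and all 8 values in {2, 4, 6, 8, 10, 12, 14, 16} must be used), so X = 8.
Among the 7 still-open variables, 12 fits only R (and all 7 values in {2, 4, 6, 10, 12, 14, 16} must be used), so R = 12.
Among the 6 still-open variables, 2 fits only Y (and all 6 values in {2, 4, 6, 10, 14, 16} must be used), so Y = 2.
Among the 5 still-open variables, 10 fits only V (and all 5 values in {4, 6, 10, 14, 16} must be used), so V = 10.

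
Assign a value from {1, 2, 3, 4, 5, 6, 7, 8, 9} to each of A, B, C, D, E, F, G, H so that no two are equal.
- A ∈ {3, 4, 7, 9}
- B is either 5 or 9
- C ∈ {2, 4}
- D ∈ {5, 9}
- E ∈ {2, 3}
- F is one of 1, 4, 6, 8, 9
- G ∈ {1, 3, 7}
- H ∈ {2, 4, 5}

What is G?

The 2 variables B and D are confined to {5, 9}, which locks those values in; drop them from A, F, H.
C and H between them cover only {2, 4} — a naked pair. Remove those values from A, E, F.
That leaves E = 3. Eliminate 3 elsewhere: A, G.
A has just one choice, so A = 7. So G can't be 7.
So G = 1.

1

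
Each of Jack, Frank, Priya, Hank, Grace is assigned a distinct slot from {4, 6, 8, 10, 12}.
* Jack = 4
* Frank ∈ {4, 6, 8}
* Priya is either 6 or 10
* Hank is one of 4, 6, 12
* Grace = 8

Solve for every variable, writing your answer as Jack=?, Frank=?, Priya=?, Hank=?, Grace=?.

Jack has just one choice, so Jack = 4. Remove 4 from Frank, Hank.
Grace's domain is down to {8}, so Grace = 8. Remove 8 from Frank.
That leaves Frank = 6. Remove 6 from Priya, Hank.
Priya has just one choice, so Priya = 10.
Hank's domain is down to {12}, so Hank = 12.

Jack=4, Frank=6, Priya=10, Hank=12, Grace=8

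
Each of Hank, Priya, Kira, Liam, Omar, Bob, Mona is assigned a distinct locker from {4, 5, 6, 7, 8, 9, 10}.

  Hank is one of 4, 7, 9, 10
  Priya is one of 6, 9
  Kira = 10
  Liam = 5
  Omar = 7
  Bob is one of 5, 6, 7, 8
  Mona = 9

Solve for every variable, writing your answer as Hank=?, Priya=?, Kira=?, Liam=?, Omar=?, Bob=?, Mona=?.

Hank=4, Priya=6, Kira=10, Liam=5, Omar=7, Bob=8, Mona=9

Kira's domain is down to {10}, so Kira = 10. Remove 10 from Hank.
Liam must be 5 (only option left). Remove 5 from Bob.
Omar has just one choice, so Omar = 7. So Hank, Bob can't be 7.
Mona must be 9 (only option left). Remove 9 from Hank, Priya.
That leaves Hank = 4.
Priya must be 6 (only option left). Eliminate 6 elsewhere: Bob.
That leaves Bob = 8.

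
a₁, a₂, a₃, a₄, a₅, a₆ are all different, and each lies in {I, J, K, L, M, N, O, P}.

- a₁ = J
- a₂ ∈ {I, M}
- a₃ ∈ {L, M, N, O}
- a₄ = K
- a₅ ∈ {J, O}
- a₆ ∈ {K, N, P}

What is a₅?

a₁ must be J (only option left). Eliminate J elsewhere: a₅.
So a₅ = O.

O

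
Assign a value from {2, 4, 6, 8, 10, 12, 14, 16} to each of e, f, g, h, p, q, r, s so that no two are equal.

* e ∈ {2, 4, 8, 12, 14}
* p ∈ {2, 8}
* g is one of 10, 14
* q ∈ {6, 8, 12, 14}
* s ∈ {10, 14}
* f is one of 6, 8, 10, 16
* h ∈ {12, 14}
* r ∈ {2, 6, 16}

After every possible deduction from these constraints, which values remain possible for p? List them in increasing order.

The 8 variables together cover exactly {2, 4, 6, 8, 10, 12, 14, 16} — 8 values for 8 variables — and 4 appears only in e's list, so e = 4.
The 2 variables g and s are confined to {10, 14}, which locks those values in; drop them from f, h, q.
h's domain is down to {12}, so h = 12. Remove 12 from q.
No further eliminations apply; p can still be any of 2, 8.

2, 8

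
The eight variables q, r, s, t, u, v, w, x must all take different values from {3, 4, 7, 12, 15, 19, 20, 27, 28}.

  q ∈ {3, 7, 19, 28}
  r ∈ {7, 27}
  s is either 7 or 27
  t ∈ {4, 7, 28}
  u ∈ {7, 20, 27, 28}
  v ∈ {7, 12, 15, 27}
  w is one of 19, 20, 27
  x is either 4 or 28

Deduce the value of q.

3

The 2 variables r and s are confined to {7, 27}, which locks those values in; drop them from q, t, u, v, w.
t and x between them cover only {4, 28} — a naked pair. Remove those values from q, u.
u's domain is down to {20}, so u = 20. Eliminate 20 elsewhere: w.
w's domain is down to {19}, so w = 19. Strike 19 from q.
So q = 3.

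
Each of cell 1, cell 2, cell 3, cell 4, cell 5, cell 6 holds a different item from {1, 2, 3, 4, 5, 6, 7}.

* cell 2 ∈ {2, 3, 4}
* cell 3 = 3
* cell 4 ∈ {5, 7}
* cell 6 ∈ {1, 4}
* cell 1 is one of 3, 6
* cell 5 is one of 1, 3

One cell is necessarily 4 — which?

cell 3 has just one choice, so cell 3 = 3. So cell 1, cell 2, cell 5 can't be 3.
cell 5 must be 1 (only option left). Strike 1 from cell 6.
So 4 goes to cell 6.

cell 6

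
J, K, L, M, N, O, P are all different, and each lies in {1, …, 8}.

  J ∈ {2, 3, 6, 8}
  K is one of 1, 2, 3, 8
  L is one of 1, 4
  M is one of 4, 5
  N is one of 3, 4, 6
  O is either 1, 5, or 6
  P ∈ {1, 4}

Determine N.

L and P between them cover only {1, 4} — a naked pair. Remove those values from K, M, N, O.
M has just one choice, so M = 5. Strike 5 from O.
O's domain is down to {6}, so O = 6. Strike 6 from J, N.
So N = 3.

3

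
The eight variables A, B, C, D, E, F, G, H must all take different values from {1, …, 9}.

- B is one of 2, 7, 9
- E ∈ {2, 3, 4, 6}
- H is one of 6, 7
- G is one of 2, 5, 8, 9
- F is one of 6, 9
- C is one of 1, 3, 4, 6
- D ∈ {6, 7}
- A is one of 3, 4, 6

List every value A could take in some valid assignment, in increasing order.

3, 4

The 2 variables D and H are confined to {6, 7}, which locks those values in; drop them from A, B, C, E, F.
F has just one choice, so F = 9. So B, G can't be 9.
B must be 2 (only option left). Eliminate 2 elsewhere: E, G.
The 2 variables A and E are confined to {3, 4}, which locks those values in; drop them from C.
C must be 1 (only option left).
No further eliminations apply; A can still be any of 3, 4.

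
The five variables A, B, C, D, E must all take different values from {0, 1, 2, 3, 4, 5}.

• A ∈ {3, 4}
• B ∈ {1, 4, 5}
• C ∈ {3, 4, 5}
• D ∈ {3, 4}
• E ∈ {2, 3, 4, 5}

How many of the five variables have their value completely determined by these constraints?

Among the 5 variables, 1 fits only B (and all 5 values in {1, 2, 3, 4, 5} must be used), so B = 1.
The 4 still-open variables draw from only 4 values {2, 3, 4, 5}, so each is used; only E can be 2, hence E = 2.
The 3 still-open variables together cover exactly {3, 4, 5} — 3 values for 3 variables — and 5 appears only in C's list, so C = 5.
Determined: B=1, C=5, E=2. The other variables each still have more than one consistent value. That makes 3.

3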